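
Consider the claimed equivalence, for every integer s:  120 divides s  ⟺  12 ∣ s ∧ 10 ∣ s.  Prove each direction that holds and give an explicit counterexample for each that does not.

[⇒] If 120 ∣ s, write s = 120q. Since 120 = 10·12, s = 12·(10q), so 12 ∣ s; and since 120 = 12·10, s = 10·(12q), so 10 ∣ s.

[⇐] This fails: take s = 60. Both 12 ∣ 60 and 10 ∣ 60, yet 60 is not a multiple of 120 (since 60 = 0·120 + 60), so 120 ∤ 60.

Only the forward implication holds.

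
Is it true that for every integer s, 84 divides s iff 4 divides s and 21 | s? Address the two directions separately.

(→) If 84 ∣ s, write s = 84q. Since 84 = 21·4, s = 4·(21q), so 4 ∣ s; and since 84 = 4·21, s = 21·(4q), so 21 ∣ s.

(←) Suppose 4 ∣ s and 21 ∣ s. Any common multiple of 4 and 21 is a multiple of their lcm; here gcd(4, 21) = 1, so lcm(4, 21) = 4·21 = 84, so 84 ∣ s.

Equivalent; both directions hold.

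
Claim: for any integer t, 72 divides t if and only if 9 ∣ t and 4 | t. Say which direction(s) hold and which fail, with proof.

(⇒) If 72 ∣ t, write t = 72q. Since 72 = 8·9, t = 9·(8q), so 9 ∣ t; and since 72 = 18·4, t = 4·(18q), so 4 ∣ t.

(⇐) This fails: take t = 36. Both 9 ∣ 36 and 4 ∣ 36, yet 36 is not a multiple of 72 (since 36 = 0·72 + 36), so 72 ∤ 36.

Not equivalent: only (⇒) holds.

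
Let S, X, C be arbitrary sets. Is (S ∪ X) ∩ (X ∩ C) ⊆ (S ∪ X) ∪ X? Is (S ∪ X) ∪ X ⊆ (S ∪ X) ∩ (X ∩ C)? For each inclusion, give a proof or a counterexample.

(⊇) This inclusion fails. Take S = {1}, X = ∅, C = ∅; then 1 ∈ (S ∪ X) ∪ X but 1 ∉ (S ∪ X) ∩ (X ∩ C).

(⊆) Let x ∈ (S ∪ X) ∩ (X ∩ C). Then either x ∈ X ∩ C and x ∉ S; or x ∈ S ∩ X ∩ C. In each case x ∈ (S ∪ X) ∪ X, so (S ∪ X) ∩ (X ∩ C) ⊆ (S ∪ X) ∪ X.

The sets are not equal: only the forward inclusion holds.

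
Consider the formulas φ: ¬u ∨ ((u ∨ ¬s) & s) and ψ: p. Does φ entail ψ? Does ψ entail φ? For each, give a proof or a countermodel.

(⟹) This fails. Under s = F, p = F, u = F, the left side is true but the right side is false.

(⟸) This fails. Under s = F, p = T, u = T, the left side is false but the right side is true.

Neither direction holds.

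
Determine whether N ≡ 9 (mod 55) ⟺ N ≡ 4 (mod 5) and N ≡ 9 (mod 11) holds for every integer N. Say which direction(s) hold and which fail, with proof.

Both directions hold; the statement is true.

(⟹) Suppose N ≡ 9 (mod 55); write N = 55j + 9. Since 5 ∣ 55, reducing mod 5 gives N ≡ 9 ≡ 4 (mod 5); since 11 ∣ 55, reducing mod 11 gives N ≡ 9 (mod 11).

(⟸) Conversely, if N ≡ 4 (mod 5) and N ≡ 9 (mod 11), then by the Chinese remainder theorem N ≡ 9 (mod 55). This is exactly N ≡ 9 (mod 55).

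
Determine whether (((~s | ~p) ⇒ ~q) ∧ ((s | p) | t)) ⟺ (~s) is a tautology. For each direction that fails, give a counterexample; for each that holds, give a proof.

(⇒) This fails. Under p = F, q = F, s = T, t = F, the left side is true but the right side is false.

(⇐) This fails. Under p = F, q = F, s = F, t = F, the left side is false but the right side is true.

Neither implication holds.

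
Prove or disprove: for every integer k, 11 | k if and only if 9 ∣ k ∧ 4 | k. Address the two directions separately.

(→) This fails: take k = 11. Certainly 11 ∣ 11, but 9 ∤ 11.

(←) This fails: take k = 36. Both 9 ∣ 36 and 4 ∣ 36, yet 36 is not a multiple of 11 (since 36 = 3·11 + 3), so 11 ∤ 36.

Neither direction holds.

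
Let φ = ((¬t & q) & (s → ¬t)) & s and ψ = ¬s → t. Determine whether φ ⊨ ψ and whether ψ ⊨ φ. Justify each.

Forward direction. Assume the antecedent. If q is true, the antecedent forces (q = T, t = F, s = T), and ¬s → t holds there. If q is false, the antecedent cannot hold. Either way ¬s → t holds.

Converse. This fails. Under q = F, t = T, s = F, the left side is false but the right side is true.

Not equivalent: only (⇒) holds.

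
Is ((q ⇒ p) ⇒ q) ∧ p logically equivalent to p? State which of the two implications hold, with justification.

(⇒) holds; (⇐) fails.

(→) Assume the antecedent. If p is true, p reduces to true regardless of the other variables. If p is false, the antecedent cannot hold. Either way p holds.

(←) This fails. Under p = T, q = F, the left side is false but the right side is true.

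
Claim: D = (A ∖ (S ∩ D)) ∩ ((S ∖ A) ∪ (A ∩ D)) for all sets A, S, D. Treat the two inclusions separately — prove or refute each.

(⊆) fails; (⊇) holds.

Forward inclusion. This inclusion fails. Take A = ∅, S = ∅, D = {1}; then 1 ∈ D but 1 ∉ (A ∖ (S ∩ D)) ∩ ((S ∖ A) ∪ (A ∩ D)).

Reverse inclusion. Let x ∈ (A ∖ (S ∩ D)) ∩ ((S ∖ A) ∪ (A ∩ D)). Then x ∈ A ∩ D and x ∉ S, from which x ∈ D.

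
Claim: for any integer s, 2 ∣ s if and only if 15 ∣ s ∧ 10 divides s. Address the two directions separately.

Converse. Suppose 15 ∣ s and 10 ∣ s. Any common multiple of 15 and 10 is a multiple of their lcm; here lcm(15, 10) = 15·10/gcd(15, 10) = 150/5 = 30, so 30 ∣ s. Since 2 ∣ 30, it follows that 2 ∣ s.

Forward direction. This fails: take s = 2. Certainly 2 ∣ 2, but 15 ∤ 2.

Not equivalent: only (⇐) holds.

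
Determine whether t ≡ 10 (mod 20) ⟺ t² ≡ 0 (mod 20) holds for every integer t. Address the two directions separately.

(⇒) holds; (⇐) fails.

(←) This fails: take t = 0. Then 0² = 0 ≡ 0 (mod 20), yet 0 ≡ 0 (mod 20), not 10.

(→) Suppose t ≡ 10 (mod 20). Write t = 20j + 10. Then (20j + 10)² = 400j² + 400j + 100 = 20(20j² + 20j + 5) + 0, so t² ≡ 0 (mod 20).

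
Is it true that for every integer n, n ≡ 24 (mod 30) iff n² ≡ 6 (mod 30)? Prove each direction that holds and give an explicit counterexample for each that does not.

(⇐) This fails: take n = 6. Then 6² = 36 ≡ 6 (mod 30), yet 6 ≡ 6 (mod 30), not 24.

(⇒) Suppose n ≡ 24 (mod 30). Write n = 30j + 24. Then (30j + 24)² = 900j² + 1440j + 576 = 30(30j² + 48j + 19) + 6, so n² ≡ 6 (mod 30).

(⇒) holds; (⇐) fails.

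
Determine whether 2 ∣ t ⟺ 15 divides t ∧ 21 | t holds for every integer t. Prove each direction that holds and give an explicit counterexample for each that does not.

(⇒) fails and (⇐) fails.

(⇒) This fails: take t = 2. Certainly 2 ∣ 2, but 15 ∤ 2.

(⇐) This fails: take t = 105. Both 15 ∣ 105 and 21 ∣ 105, yet 105 is not a multiple of 2 (since 105 = 52·2 + 1), so 2 ∤ 105.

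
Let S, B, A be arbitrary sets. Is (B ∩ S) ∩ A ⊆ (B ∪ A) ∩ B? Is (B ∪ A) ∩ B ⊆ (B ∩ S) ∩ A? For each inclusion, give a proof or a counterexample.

(⊇) This inclusion fails. Take S = ∅, B = {1}, A = ∅; then 1 ∈ (B ∪ A) ∩ B but 1 ∉ (B ∩ S) ∩ A.

(⊆) Let x ∈ (B ∩ S) ∩ A. Then x ∈ S ∩ B ∩ A, from which x ∈ (B ∪ A) ∩ B.

Only the forward inclusion holds.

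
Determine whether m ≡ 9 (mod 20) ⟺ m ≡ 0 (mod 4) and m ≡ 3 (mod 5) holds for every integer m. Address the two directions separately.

(→) This fails: m = 9 gives 9 ≡ 9 (mod 20) but 9 ≡ 1 (mod 4), so the conjunction on the right does not hold.

(←) This fails: m = 8 satisfies both congruences on the right (8 ≡ 0 mod 4 and 8 ≡ 3 mod 5) yet 8 ≡ 8 (mod 20), not 9.

(⇒) fails and (⇐) fails.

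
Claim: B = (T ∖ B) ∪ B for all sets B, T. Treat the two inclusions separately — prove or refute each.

Forward inclusion. Let x ∈ B. Then either x ∈ B and x ∉ T; or x ∈ B ∩ T. In each case x ∈ (T ∖ B) ∪ B, so B ⊆ (T ∖ B) ∪ B.

Reverse inclusion. This inclusion fails. Take B = ∅, T = {1}; then 1 ∈ (T ∖ B) ∪ B but 1 ∉ B.

(⊆) holds; (⊇) fails.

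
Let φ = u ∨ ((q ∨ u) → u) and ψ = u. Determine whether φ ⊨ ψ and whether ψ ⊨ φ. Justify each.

[⇒] This fails. Under u = F, q = F, the left side is true but the right side is false.

[⇐] Assume the antecedent. If u is true, u ∨ ((q ∨ u) → u) reduces to true regardless of the other variables. If u is false, the antecedent cannot hold. Either way u ∨ ((q ∨ u) → u) holds.

Only the reverse direction holds.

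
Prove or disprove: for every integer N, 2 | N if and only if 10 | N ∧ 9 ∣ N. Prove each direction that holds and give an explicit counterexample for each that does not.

Not equivalent: only (⇐) holds.

(⟹) This fails: take N = 2. Certainly 2 ∣ 2, but 10 ∤ 2.

(⟸) Suppose 10 ∣ N and 9 ∣ N. Any common multiple of 10 and 9 is a multiple of their lcm; here gcd(10, 9) = 1, so lcm(10, 9) = 10·9 = 90, so 90 ∣ N. Since 2 ∣ 90, it follows that 2 ∣ N.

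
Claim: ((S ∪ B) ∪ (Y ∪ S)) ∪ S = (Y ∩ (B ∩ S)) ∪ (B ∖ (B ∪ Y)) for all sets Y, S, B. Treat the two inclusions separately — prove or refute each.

(⊆) fails; (⊇) holds.

Reverse inclusion. Let x ∈ (Y ∩ (B ∩ S)) ∪ (B ∖ (B ∪ Y)). Then x ∈ Y ∩ S ∩ B, from which x ∈ ((S ∪ B) ∪ (Y ∪ S)) ∪ S.

Forward inclusion. This inclusion fails. Take Y = {1}, S = ∅, B = ∅; then 1 ∈ ((S ∪ B) ∪ (Y ∪ S)) ∪ S but 1 ∉ (Y ∩ (B ∩ S)) ∪ (B ∖ (B ∪ Y)).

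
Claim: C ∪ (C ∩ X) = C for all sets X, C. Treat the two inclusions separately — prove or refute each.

Both inclusions hold; the sets are equal.

Forward inclusion. Let x ∈ C ∪ (C ∩ X). Then either x ∈ C and x ∉ X; or x ∈ X ∩ C. In each case x ∈ C, so C ∪ (C ∩ X) ⊆ C.

Reverse inclusion. Let x ∈ C. Then either x ∈ C and x ∉ X; or x ∈ X ∩ C. In each case x ∈ C ∪ (C ∩ X), so C ⊆ C ∪ (C ∩ X).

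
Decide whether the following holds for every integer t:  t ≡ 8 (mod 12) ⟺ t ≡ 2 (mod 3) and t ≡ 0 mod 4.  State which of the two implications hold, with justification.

Equivalent; both directions hold.

(⇒) Suppose t ≡ 8 (mod 12); write t = 12j + 8. Since 3 ∣ 12, reducing mod 3 gives t ≡ 8 ≡ 2 (mod 3); since 4 ∣ 12, reducing mod 4 gives t ≡ 8 ≡ 0 (mod 4).

(⇐) Conversely, if t ≡ 2 (mod 3) and t ≡ 0 (mod 4), then by the Chinese remainder theorem t ≡ 8 (mod 12). This is exactly t ≡ 8 (mod 12).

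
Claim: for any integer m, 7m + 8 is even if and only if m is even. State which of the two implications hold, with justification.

The biconditional holds.

(⟸) Suppose m is even; write m = 2j. Then 7m + 8 = 7·(2j) + 8 = 2·7j + 8, which is even.

(⟹) Suppose 7m + 8 is even. Since 7 is odd, 7m and m have the same parity, so 7m + 8 ≡ m + 8 (mod 2). As 8 is even, 7m + 8 is even exactly when m is even. Thus m is even.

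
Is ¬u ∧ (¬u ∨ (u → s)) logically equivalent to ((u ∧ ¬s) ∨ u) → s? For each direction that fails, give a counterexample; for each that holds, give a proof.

(⇒) holds; (⇐) fails.

Forward direction. Assume the antecedent. If s is true, ((u ∧ ¬s) ∨ u) → s reduces to true regardless of the other variables. If s is false, the antecedent forces (s = F, u = F), and ((u ∧ ¬s) ∨ u) → s holds there. Either way ((u ∧ ¬s) ∨ u) → s holds.

Converse. This fails. Under s = T, u = T, the left side is false but the right side is true.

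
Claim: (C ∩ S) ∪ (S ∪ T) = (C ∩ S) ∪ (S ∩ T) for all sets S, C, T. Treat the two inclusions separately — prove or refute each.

Only the reverse inclusion holds.

(⟹) This inclusion fails. Take S = {1}, C = ∅, T = ∅; then 1 ∈ (C ∩ S) ∪ (S ∪ T) but 1 ∉ (C ∩ S) ∪ (S ∩ T).

(⟸) Let x ∈ (C ∩ S) ∪ (S ∩ T). Then either x ∈ S ∩ C and x ∉ T; or x ∈ S ∩ T and x ∉ C; or x ∈ S ∩ C ∩ T. In each case x ∈ (C ∩ S) ∪ (S ∪ T), so (C ∩ S) ∪ (S ∩ T) ⊆ (C ∩ S) ∪ (S ∪ T).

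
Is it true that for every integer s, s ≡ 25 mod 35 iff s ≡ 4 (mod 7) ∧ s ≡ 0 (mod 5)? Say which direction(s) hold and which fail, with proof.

[⇒] Suppose s ≡ 25 (mod 35); write s = 35j + 25. Since 7 ∣ 35, reducing mod 7 gives s ≡ 25 ≡ 4 (mod 7); since 5 ∣ 35, reducing mod 5 gives s ≡ 25 ≡ 0 (mod 5).

[⇐] Conversely, if s ≡ 4 (mod 7) and s ≡ 0 (mod 5), then by the Chinese remainder theorem s ≡ 25 (mod 35). This is exactly s ≡ 25 (mod 35).

Both directions hold.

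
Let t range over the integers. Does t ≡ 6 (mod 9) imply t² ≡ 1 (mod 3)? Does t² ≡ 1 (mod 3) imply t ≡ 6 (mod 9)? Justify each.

Forward direction. This fails: take t = 6. Then 6 ≡ 6 (mod 9), but 6² = 36 ≡ 0 (mod 3), not 1.

Converse. This fails: take t = 1. Then 1² = 1 ≡ 1 (mod 3), yet 1 ≡ 1 (mod 9), not 6.

Both directions fail.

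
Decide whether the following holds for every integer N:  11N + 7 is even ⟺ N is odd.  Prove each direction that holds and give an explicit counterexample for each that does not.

(→) Suppose 11N + 7 is even. Since 11 is odd, 11N and N have the same parity, so 11N + 7 ≡ N + 7 (mod 2). As 7 is odd, 11N + 7 is even exactly when N is odd. Thus N is odd.

(←) Conversely, suppose N is odd; write N = 2j + 1. Then 11N + 7 = 11·(2j + 1) + 7 = 2·11j + 18, which is even.

Both directions hold.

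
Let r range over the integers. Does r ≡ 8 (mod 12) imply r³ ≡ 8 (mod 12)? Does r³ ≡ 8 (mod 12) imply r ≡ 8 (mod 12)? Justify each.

Not equivalent: only (⇒) holds.

(⇒) Suppose r ≡ 8 (mod 12). Write r = 12j + 8. Then (12j + 8)³ = 1728j³ + 3456j² + 2304j + 512 = 12(144j³ + 288j² + 192j + 42) + 8, so r³ ≡ 8 (mod 12).

(⇐) This fails: take r = 2. Then 2³ = 8 ≡ 8 (mod 12), yet 2 ≡ 2 (mod 12), not 8.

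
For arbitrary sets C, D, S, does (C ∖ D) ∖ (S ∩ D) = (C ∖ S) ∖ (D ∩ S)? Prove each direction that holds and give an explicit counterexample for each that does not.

Forward inclusion. This inclusion fails. Take C = {1}, D = ∅, S = {1}; then 1 ∈ (C ∖ D) ∖ (S ∩ D) but 1 ∉ (C ∖ S) ∖ (D ∩ S).

Reverse inclusion. This inclusion fails. Take C = {1}, D = {1}, S = ∅; then 1 ∈ (C ∖ S) ∖ (D ∩ S) but 1 ∉ (C ∖ D) ∖ (S ∩ D).

(⊆) fails and (⊇) fails.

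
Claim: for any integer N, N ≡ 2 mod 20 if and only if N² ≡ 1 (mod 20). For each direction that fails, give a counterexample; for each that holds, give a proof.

Both directions fail.

[⇒] This fails: take N = 2. Then 2 ≡ 2 (mod 20), but 2² = 4 ≡ 4 (mod 20), not 1.

[⇐] This fails: take N = 1. Then 1² = 1 ≡ 1 (mod 20), yet 1 ≡ 1 (mod 20), not 2.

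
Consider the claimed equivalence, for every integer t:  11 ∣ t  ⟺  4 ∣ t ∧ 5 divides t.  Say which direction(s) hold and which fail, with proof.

Neither direction holds.

(⟹) This fails: take t = 11. Certainly 11 ∣ 11, but 4 ∤ 11.

(⟸) This fails: take t = 20. Both 4 ∣ 20 and 5 ∣ 20, yet 20 is not a multiple of 11 (since 20 = 1·11 + 9), so 11 ∤ 20.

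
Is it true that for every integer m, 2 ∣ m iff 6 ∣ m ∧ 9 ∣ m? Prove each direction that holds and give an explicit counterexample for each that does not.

Only the converse holds.

(⇒) This fails: take m = 2. Certainly 2 ∣ 2, but 6 ∤ 2.

(⇐) Suppose 6 ∣ m and 9 ∣ m. Any common multiple of 6 and 9 is a multiple of their lcm; here lcm(6, 9) = 6·9/gcd(6, 9) = 54/3 = 18, so 18 ∣ m. Since 2 ∣ 18, it follows that 2 ∣ m.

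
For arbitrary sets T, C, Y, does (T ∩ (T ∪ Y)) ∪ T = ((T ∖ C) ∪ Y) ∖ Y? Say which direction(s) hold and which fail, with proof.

Only the reverse inclusion holds.

Forward inclusion. This inclusion fails. Take T = {1}, C = {1}, Y = ∅; then 1 ∈ (T ∩ (T ∪ Y)) ∪ T but 1 ∉ ((T ∖ C) ∪ Y) ∖ Y.

Reverse inclusion. Let x ∈ ((T ∖ C) ∪ Y) ∖ Y. Then x ∈ T and x ∉ C, Y, from which x ∈ (T ∩ (T ∪ Y)) ∪ T.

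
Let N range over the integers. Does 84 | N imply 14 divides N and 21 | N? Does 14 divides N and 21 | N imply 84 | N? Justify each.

Only the forward direction holds.

[⇒] If 84 ∣ N, write N = 84q. Since 84 = 6·14, N = 14·(6q), so 14 ∣ N; and since 84 = 4·21, N = 21·(4q), so 21 ∣ N.

[⇐] This fails: take N = 42. Both 14 ∣ 42 and 21 ∣ 42, yet 42 is not a multiple of 84 (since 42 = 0·84 + 42), so 84 ∤ 42.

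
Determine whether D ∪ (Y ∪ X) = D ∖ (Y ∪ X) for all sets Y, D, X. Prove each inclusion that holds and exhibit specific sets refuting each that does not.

Only the reverse inclusion holds.

Forward inclusion. This inclusion fails. Take Y = {1}, D = ∅, X = ∅; then 1 ∈ D ∪ (Y ∪ X) but 1 ∉ D ∖ (Y ∪ X).

Reverse inclusion. Let x ∈ D ∖ (Y ∪ X). Then x ∈ D and x ∉ Y, X, from which x ∈ D ∪ (Y ∪ X).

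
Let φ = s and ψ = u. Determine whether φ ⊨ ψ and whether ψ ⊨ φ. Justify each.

Forward direction. This fails. Under s = T, u = F, the left side is true but the right side is false.

Converse. This fails. Under s = F, u = T, the left side is false but the right side is true.

Neither implication holds.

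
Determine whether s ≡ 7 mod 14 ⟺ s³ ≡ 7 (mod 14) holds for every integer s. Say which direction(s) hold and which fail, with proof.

(⇐) Suppose s³ ≡ 7 (mod 14). The only residue r in {0, …, 13} with r³ ≡ 7 (mod 14) is r = 7, so s ≡ 7 (mod 14).

(⇒) Suppose s ≡ 7 mod 14. Write s = 14j + 7. Then (14j + 7)³ = 2744j³ + 4116j² + 2058j + 343 = 14(196j³ + 294j² + 147j + 24) + 7, so s³ ≡ 7 (mod 14).

Equivalent; both directions hold.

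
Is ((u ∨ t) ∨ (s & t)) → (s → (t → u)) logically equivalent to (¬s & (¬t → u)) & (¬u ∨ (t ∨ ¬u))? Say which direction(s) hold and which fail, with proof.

[⇒] This fails. Under t = F, s = F, u = F, the left side is true but the right side is false.

[⇐] Assume the antecedent. If t is true, the antecedent forces (t = T, s = F, u = F) or (t = T, s = F, u = T), and the consequent holds there. If t is false, the antecedent cannot hold. Either way the consequent holds.

Only the reverse direction holds.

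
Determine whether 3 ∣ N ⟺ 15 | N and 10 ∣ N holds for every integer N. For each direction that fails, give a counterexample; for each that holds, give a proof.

[⇒] This fails: take N = 3. Certainly 3 ∣ 3, but 15 ∤ 3.

[⇐] Suppose 15 ∣ N and 10 ∣ N. Any common multiple of 15 and 10 is a multiple of their lcm; here lcm(15, 10) = 15·10/gcd(15, 10) = 150/5 = 30, so 30 ∣ N. Since 3 ∣ 30, it follows that 3 ∣ N.

Only the reverse direction holds.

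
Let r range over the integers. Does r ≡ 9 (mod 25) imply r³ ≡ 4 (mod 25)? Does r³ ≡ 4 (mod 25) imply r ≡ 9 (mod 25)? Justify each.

Equivalent; both directions hold.

(→) Suppose r ≡ 9 (mod 25). Write r = 25j + 9. Then (25j + 9)³ = 15625j³ + 16875j² + 6075j + 729 = 25(625j³ + 675j² + 243j + 29) + 4, so r³ ≡ 4 (mod 25).

(←) Conversely, suppose r³ ≡ 4 (mod 25). The only residue r in {0, …, 24} with r³ ≡ 4 (mod 25) is r = 9, so r ≡ 9 (mod 25).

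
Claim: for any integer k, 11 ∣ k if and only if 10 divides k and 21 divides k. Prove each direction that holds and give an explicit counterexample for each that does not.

(⇒) fails and (⇐) fails.

(⇒) This fails: take k = 11. Certainly 11 ∣ 11, but 10 ∤ 11.

(⇐) This fails: take k = 210. Both 10 ∣ 210 and 21 ∣ 210, yet 210 is not a multiple of 11 (since 210 = 19·11 + 1), so 11 ∤ 210.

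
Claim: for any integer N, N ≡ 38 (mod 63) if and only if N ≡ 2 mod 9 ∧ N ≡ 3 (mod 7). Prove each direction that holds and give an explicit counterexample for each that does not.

Equivalent; both directions hold.

(⟹) Suppose N ≡ 38 (mod 63); write N = 63j + 38. Since 9 ∣ 63, reducing mod 9 gives N ≡ 38 ≡ 2 (mod 9); since 7 ∣ 63, reducing mod 7 gives N ≡ 38 ≡ 3 (mod 7).

(⟸) Conversely, if N ≡ 2 (mod 9) and N ≡ 3 (mod 7), then by the Chinese remainder theorem N ≡ 38 (mod 63). This is exactly N ≡ 38 (mod 63).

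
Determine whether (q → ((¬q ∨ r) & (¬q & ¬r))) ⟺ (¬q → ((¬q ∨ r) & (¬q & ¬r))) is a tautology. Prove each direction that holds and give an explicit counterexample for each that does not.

(⇒) fails and (⇐) fails.

(⟹) This fails. Under r = T, q = F, the left side is true but the right side is false.

(⟸) This fails. Under r = F, q = T, the left side is false but the right side is true.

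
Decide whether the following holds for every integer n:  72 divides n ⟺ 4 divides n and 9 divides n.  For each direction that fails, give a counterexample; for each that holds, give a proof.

Only the forward direction holds.

(⟹) If 72 ∣ n, write n = 72q. Since 72 = 18·4, n = 4·(18q), so 4 ∣ n; and since 72 = 8·9, n = 9·(8q), so 9 ∣ n.

(⟸) This fails: take n = 36. Both 4 ∣ 36 and 9 ∣ 36, yet 36 is not a multiple of 72 (since 36 = 0·72 + 36), so 72 ∤ 36.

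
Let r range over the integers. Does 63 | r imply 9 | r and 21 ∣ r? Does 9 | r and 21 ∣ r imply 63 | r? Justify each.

[⇒] If 63 ∣ r, write r = 63q. Since 63 = 7·9, r = 9·(7q), so 9 ∣ r; and since 63 = 3·21, r = 21·(3q), so 21 ∣ r.

[⇐] Suppose 9 ∣ r and 21 ∣ r. Any common multiple of 9 and 21 is a multiple of their lcm; here lcm(9, 21) = 9·21/gcd(9, 21) = 189/3 = 63, so 63 ∣ r.

Equivalent; both directions hold.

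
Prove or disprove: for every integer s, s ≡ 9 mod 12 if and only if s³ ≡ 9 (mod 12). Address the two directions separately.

(⇒) Suppose s ≡ 9 mod 12. Write s = 12j + 9. Then (12j + 9)³ = 1728j³ + 3888j² + 2916j + 729 = 12(144j³ + 324j² + 243j + 60) + 9, so s³ ≡ 9 (mod 12).

(⇐) Conversely, suppose s³ ≡ 9 (mod 12). The only residue r in {0, …, 11} with r³ ≡ 9 (mod 12) is r = 9, so s ≡ 9 (mod 12).

Both directions hold.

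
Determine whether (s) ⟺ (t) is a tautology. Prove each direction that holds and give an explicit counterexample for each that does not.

Forward direction. This fails. Under t = F, s = T, the left side is true but the right side is false.

Converse. This fails. Under t = T, s = F, the left side is false but the right side is true.

Both directions fail.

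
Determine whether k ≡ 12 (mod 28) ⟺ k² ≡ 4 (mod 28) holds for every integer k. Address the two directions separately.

Not equivalent: only (⇒) holds.

(→) Suppose k ≡ 12 (mod 28). Write k = 28j + 12. Then (28j + 12)² = 784j² + 672j + 144 = 28(28j² + 24j + 5) + 4, so k² ≡ 4 (mod 28).

(←) This fails: take k = 2. Then 2² = 4 ≡ 4 (mod 28), yet 2 ≡ 2 (mod 28), not 12.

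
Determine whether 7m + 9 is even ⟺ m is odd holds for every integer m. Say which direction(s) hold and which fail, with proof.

Both implications hold.

Forward direction. Suppose 7m + 9 is even. Since 7 is odd, 7m and m have the same parity, so 7m + 9 ≡ m + 9 (mod 2). As 9 is odd, 7m + 9 is even exactly when m is odd. Thus m is odd.

Converse. Suppose m is odd; write m = 2j + 1. Then 7m + 9 = 7·(2j + 1) + 9 = 2·7j + 16, which is even.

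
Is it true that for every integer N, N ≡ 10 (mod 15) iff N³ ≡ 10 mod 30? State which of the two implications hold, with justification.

The forward direction fails; the converse holds.

(⟹) This fails: take N = 25. Then 25 ≡ 10 (mod 15), but 25³ = 15625 ≡ 25 (mod 30), not 10.

(⟸) Conversely, the residues r modulo 30 with r³ ≡ 10 (mod 30) are exactly {10}, and each is ≡ 10 (mod 15).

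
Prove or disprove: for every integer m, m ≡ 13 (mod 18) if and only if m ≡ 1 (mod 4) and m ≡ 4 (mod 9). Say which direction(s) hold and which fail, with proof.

(⇐) If m ≡ 1 (mod 4) and m ≡ 4 (mod 9), then by the Chinese remainder theorem m ≡ 13 (mod 36). Since 13 ≡ 13 (mod 18) and 18 ∣ 36, we get m ≡ 13 (mod 18).

(⇒) This fails: m = 31 gives 31 ≡ 13 (mod 18) but 31 ≡ 3 (mod 4), so the conjunction on the right does not hold.

Only the reverse direction holds.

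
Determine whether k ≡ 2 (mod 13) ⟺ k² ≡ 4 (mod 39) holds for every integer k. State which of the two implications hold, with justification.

Forward direction. This fails: take k = 15. Then 15 ≡ 2 (mod 13), but 15² = 225 ≡ 30 (mod 39), not 4.

Converse. This fails: take k = 11. Then 11² = 121 ≡ 4 (mod 39), yet 11 ≡ 11 (mod 13), not 2.

Neither implication holds.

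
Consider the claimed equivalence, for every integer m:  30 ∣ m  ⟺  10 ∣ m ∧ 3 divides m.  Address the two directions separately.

Forward direction. If 30 ∣ m, write m = 30q. Since 30 = 3·10, m = 10·(3q), so 10 ∣ m; and since 30 = 10·3, m = 3·(10q), so 3 ∣ m.

Converse. Suppose 10 ∣ m and 3 ∣ m. Any common multiple of 10 and 3 is a multiple of their lcm; here gcd(10, 3) = 1, so lcm(10, 3) = 10·3 = 30, so 30 ∣ m.

The biconditional holds.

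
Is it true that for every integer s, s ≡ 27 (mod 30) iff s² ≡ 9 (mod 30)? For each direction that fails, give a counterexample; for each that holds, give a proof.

(⇒) Suppose s ≡ 27 (mod 30). Write s = 30j + 27. Then (30j + 27)² = 900j² + 1620j + 729 = 30(30j² + 54j + 24) + 9, so s² ≡ 9 (mod 30).

(⇐) This fails: take s = 3. Then 3² = 9 ≡ 9 (mod 30), yet 3 ≡ 3 (mod 30), not 27.

Not equivalent: only (⇒) holds.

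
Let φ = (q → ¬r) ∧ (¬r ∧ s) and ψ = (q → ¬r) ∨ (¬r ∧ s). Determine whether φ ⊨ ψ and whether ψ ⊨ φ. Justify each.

(⟹) Assume the antecedent. If r is true, the antecedent cannot hold. If r is false, (q → ¬r) ∨ (¬r ∧ s) reduces to true regardless of the other variables. Either way (q → ¬r) ∨ (¬r ∧ s) holds.

(⟸) This fails. Under r = F, q = F, s = F, the left side is false but the right side is true.

(⇒) holds; (⇐) fails.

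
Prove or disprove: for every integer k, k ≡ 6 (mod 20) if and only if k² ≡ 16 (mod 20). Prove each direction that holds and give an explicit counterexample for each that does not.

(⇒) holds; (⇐) fails.

(⟹) Suppose k ≡ 6 (mod 20). Write k = 20j + 6. Then (20j + 6)² = 400j² + 240j + 36 = 20(20j² + 12j + 1) + 16, so k² ≡ 16 (mod 20).

(⟸) This fails: take k = 4. Then 4² = 16 ≡ 16 (mod 20), yet 4 ≡ 4 (mod 20), not 6.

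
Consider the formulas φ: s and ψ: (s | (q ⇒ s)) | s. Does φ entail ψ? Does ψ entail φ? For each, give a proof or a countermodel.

(→) Assume the antecedent. If s is true, (s | (q ⇒ s)) | s reduces to true regardless of the other variables. If s is false, the antecedent cannot hold. Either way (s | (q ⇒ s)) | s holds.

(←) This fails. Under s = F, q = F, the left side is false but the right side is true.

Only the forward direction holds.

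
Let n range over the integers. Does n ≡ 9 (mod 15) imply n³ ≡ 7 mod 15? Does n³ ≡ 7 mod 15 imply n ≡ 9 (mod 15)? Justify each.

Forward direction. This fails: take n = 9. Then 9 ≡ 9 (mod 15), but 9³ = 729 ≡ 9 (mod 15), not 7.

Converse. This fails: take n = 13. Then 13³ = 2197 ≡ 7 (mod 15), yet 13 ≡ 13 (mod 15), not 9.

Neither implication holds.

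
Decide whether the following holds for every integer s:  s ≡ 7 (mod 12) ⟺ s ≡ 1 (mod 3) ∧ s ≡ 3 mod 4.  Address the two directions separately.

The biconditional holds.

[⇒] Suppose s ≡ 7 (mod 12); write s = 12j + 7. Since 3 ∣ 12, reducing mod 3 gives s ≡ 7 ≡ 1 (mod 3); since 4 ∣ 12, reducing mod 4 gives s ≡ 7 ≡ 3 (mod 4).

[⇐] Conversely, if s ≡ 1 (mod 3) and s ≡ 3 (mod 4), then by the Chinese remainder theorem s ≡ 7 (mod 12). This is exactly s ≡ 7 (mod 12).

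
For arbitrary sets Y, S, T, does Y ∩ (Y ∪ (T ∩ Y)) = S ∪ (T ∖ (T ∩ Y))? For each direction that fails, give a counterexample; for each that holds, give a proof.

(⟹) This inclusion fails. Take Y = {1}, S = ∅, T = ∅; then 1 ∈ Y ∩ (Y ∪ (T ∩ Y)) but 1 ∉ S ∪ (T ∖ (T ∩ Y)).

(⟸) This inclusion fails. Take Y = ∅, S = {1}, T = ∅; then 1 ∈ S ∪ (T ∖ (T ∩ Y)) but 1 ∉ Y ∩ (Y ∪ (T ∩ Y)).

Both inclusions fail.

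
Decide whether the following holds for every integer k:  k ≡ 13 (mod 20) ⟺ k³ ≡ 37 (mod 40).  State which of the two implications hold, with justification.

(→) This fails: take k = 33. Then 33 ≡ 13 (mod 20), but 33³ = 35937 ≡ 17 (mod 40), not 37.

(←) Conversely, the residues r modulo 40 with r³ ≡ 37 (mod 40) are exactly {13}, and each is ≡ 13 (mod 20).

Not equivalent: only (⇐) holds.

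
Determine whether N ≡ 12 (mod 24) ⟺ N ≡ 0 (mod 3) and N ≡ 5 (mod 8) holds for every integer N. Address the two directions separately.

[⇒] This fails: N = 12 gives 12 ≡ 12 (mod 24) but 12 ≡ 4 (mod 8), so the conjunction on the right does not hold.

[⇐] This fails: N = 21 satisfies both congruences on the right (21 ≡ 0 mod 3 and 21 ≡ 5 mod 8) yet 21 ≡ 21 (mod 24), not 12.

Both directions fail.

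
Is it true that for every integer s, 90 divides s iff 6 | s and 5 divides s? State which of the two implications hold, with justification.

Only the forward direction holds.

Converse. This fails: take s = 30. Both 6 ∣ 30 and 5 ∣ 30, yet 30 is not a multiple of 90 (since 30 = 0·90 + 30), so 90 ∤ 30.

Forward direction. If 90 ∣ s, write s = 90q. Since 90 = 15·6, s = 6·(15q), so 6 ∣ s; and since 90 = 18·5, s = 5·(18q), so 5 ∣ s.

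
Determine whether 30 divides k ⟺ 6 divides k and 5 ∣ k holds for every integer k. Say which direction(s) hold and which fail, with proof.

[⇐] Suppose 6 ∣ k and 5 ∣ k. Any common multiple of 6 and 5 is a multiple of their lcm; here gcd(6, 5) = 1, so lcm(6, 5) = 6·5 = 30, so 30 ∣ k.

[⇒] If 30 ∣ k, write k = 30q. Since 30 = 5·6, k = 6·(5q), so 6 ∣ k; and since 30 = 6·5, k = 5·(6q), so 5 ∣ k.

Both implications hold.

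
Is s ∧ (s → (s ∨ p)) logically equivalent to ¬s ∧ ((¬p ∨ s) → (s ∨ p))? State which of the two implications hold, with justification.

Neither implication holds.

(⟹) This fails. Under s = T, p = F, the left side is true but the right side is false.

(⟸) This fails. Under s = F, p = T, the left side is false but the right side is true.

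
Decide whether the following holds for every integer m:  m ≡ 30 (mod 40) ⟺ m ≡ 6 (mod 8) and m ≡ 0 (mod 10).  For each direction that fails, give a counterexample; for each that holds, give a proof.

(⇒) Suppose m ≡ 30 (mod 40); write m = 40j + 30. Since 8 ∣ 40, reducing mod 8 gives m ≡ 30 ≡ 6 (mod 8); since 10 ∣ 40, reducing mod 10 gives m ≡ 30 ≡ 0 (mod 10).

(⇐) Conversely, if m ≡ 6 (mod 8) and m ≡ 0 (mod 10), then by the Chinese remainder theorem m ≡ 30 (mod 40). This is exactly m ≡ 30 (mod 40).

Both implications hold.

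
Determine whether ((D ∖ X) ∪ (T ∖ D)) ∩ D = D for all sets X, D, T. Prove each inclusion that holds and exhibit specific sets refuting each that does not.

The sets are not equal: only the forward inclusion holds.

(⊇) This inclusion fails. Take X = {1}, D = {1}, T = ∅; then 1 ∈ D but 1 ∉ ((D ∖ X) ∪ (T ∖ D)) ∩ D.

(⊆) Let x ∈ ((D ∖ X) ∪ (T ∖ D)) ∩ D. Then either x ∈ D and x ∉ X, T; or x ∈ D ∩ T and x ∉ X. In each case x ∈ D, so ((D ∖ X) ∪ (T ∖ D)) ∩ D ⊆ D.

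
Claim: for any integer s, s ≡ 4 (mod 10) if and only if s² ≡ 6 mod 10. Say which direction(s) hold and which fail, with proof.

[⇒] Suppose s ≡ 4 (mod 10). Write s = 10j + 4. Then (10j + 4)² = 100j² + 80j + 16 = 10(10j² + 8j + 1) + 6, so s² ≡ 6 (mod 10).

[⇐] This fails: take s = 6. Then 6² = 36 ≡ 6 (mod 10), yet 6 ≡ 6 (mod 10), not 4.

Only the forward direction holds.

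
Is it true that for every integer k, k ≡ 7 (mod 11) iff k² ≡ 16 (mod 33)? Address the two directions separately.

(⇒) fails and (⇐) fails.

(⟹) This fails: take k = 18. Then 18 ≡ 7 (mod 11), but 18² = 324 ≡ 27 (mod 33), not 16.

(⟸) This fails: take k = 4. Then 4² = 16 ≡ 16 (mod 33), yet 4 ≡ 4 (mod 11), not 7.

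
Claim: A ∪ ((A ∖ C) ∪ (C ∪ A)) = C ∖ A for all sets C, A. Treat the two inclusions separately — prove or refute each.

The sets are not equal: only the reverse inclusion holds.

(⊆) This inclusion fails. Take C = ∅, A = {1}; then 1 ∈ A ∪ ((A ∖ C) ∪ (C ∪ A)) but 1 ∉ C ∖ A.

(⊇) Let x ∈ C ∖ A. Then x ∈ C and x ∉ A, from which x ∈ A ∪ ((A ∖ C) ∪ (C ∪ A)).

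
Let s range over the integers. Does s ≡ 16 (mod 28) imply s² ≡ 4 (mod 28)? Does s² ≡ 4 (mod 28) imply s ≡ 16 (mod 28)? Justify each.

(⇒) Suppose s ≡ 16 (mod 28). Write s = 28j + 16. Then (28j + 16)² = 784j² + 896j + 256 = 28(28j² + 32j + 9) + 4, so s² ≡ 4 (mod 28).

(⇐) This fails: take s = 2. Then 2² = 4 ≡ 4 (mod 28), yet 2 ≡ 2 (mod 28), not 16.

The forward direction holds; the converse fails.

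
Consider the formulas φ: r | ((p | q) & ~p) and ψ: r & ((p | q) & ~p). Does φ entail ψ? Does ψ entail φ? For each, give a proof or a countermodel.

(→) This fails. Under q = T, p = F, r = F, the left side is true but the right side is false.

(←) Assume the antecedent. If q is true, the antecedent forces (q = T, p = F, r = T), and r | ((p | q) & ~p) holds there. If q is false, the antecedent cannot hold. Either way r | ((p | q) & ~p) holds.

Only the converse holds.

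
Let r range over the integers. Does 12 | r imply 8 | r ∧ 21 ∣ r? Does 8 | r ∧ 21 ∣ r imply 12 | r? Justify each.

(←) Suppose 8 ∣ r and 21 ∣ r. Any common multiple of 8 and 21 is a multiple of their lcm; here gcd(8, 21) = 1, so lcm(8, 21) = 8·21 = 168, so 168 ∣ r. Since 12 ∣ 168, it follows that 12 ∣ r.

(→) This fails: take r = 12. Certainly 12 ∣ 12, but 8 ∤ 12.

(⇒) fails; (⇐) holds.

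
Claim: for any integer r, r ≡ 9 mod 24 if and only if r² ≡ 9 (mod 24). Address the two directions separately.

(→) Suppose r ≡ 9 mod 24. Write r = 24j + 9. Then (24j + 9)² = 576j² + 432j + 81 = 24(24j² + 18j + 3) + 9, so r² ≡ 9 (mod 24).

(←) This fails: take r = 3. Then 3² = 9 ≡ 9 (mod 24), yet 3 ≡ 3 (mod 24), not 9.

Only the forward direction holds.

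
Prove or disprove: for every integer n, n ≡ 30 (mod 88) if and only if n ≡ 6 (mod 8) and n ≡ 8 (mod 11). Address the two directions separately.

(⟸) If n ≡ 6 (mod 8) and n ≡ 8 (mod 11), then by the Chinese remainder theorem n ≡ 30 (mod 88). This is exactly n ≡ 30 (mod 88).

(⟹) Suppose n ≡ 30 (mod 88); write n = 88j + 30. Since 8 ∣ 88, reducing mod 8 gives n ≡ 30 ≡ 6 (mod 8); since 11 ∣ 88, reducing mod 11 gives n ≡ 30 ≡ 8 (mod 11).

The biconditional holds.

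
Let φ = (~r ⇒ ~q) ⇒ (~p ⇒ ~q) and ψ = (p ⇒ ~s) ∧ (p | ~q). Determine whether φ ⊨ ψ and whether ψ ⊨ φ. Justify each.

Only the reverse direction holds.

Converse. Assume the antecedent. If q is true, the antecedent forces (r = F, q = T, p = T, s = F) or (r = T, q = T, p = T, s = F), and (~r ⇒ ~q) ⇒ (~p ⇒ ~q) holds there. If q is false, (~r ⇒ ~q) ⇒ (~p ⇒ ~q) reduces to true regardless of the other variables. Either way (~r ⇒ ~q) ⇒ (~p ⇒ ~q) holds.

Forward direction. This fails. Under r = F, q = T, p = F, s = F, the left side is true but the right side is false.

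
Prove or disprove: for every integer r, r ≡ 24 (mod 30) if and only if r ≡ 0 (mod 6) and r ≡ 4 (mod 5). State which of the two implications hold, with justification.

Both directions hold.

(⇒) Suppose r ≡ 24 (mod 30); write r = 30j + 24. Since 6 ∣ 30, reducing mod 6 gives r ≡ 24 ≡ 0 (mod 6); since 5 ∣ 30, reducing mod 5 gives r ≡ 24 ≡ 4 (mod 5).

(⇐) Conversely, if r ≡ 0 (mod 6) and r ≡ 4 (mod 5), then by the Chinese remainder theorem r ≡ 24 (mod 30). This is exactly r ≡ 24 (mod 30).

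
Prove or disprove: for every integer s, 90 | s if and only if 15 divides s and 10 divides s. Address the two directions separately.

(⇒) holds; (⇐) fails.

Forward direction. If 90 ∣ s, write s = 90q. Since 90 = 6·15, s = 15·(6q), so 15 ∣ s; and since 90 = 9·10, s = 10·(9q), so 10 ∣ s.

Converse. This fails: take s = 30. Both 15 ∣ 30 and 10 ∣ 30, yet 30 is not a multiple of 90 (since 30 = 0·90 + 30), so 90 ∤ 30.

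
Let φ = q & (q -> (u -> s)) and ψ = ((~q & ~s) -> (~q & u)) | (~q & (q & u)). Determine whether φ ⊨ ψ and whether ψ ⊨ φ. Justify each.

Converse. This fails. Under s = T, u = F, q = F, the left side is false but the right side is true.

Forward direction. Assume the antecedent. If s is true, the consequent reduces to true regardless of the other variables. If s is false, the antecedent forces (s = F, u = F, q = T), and the consequent holds there. Either way the consequent holds.

Only the forward implication holds.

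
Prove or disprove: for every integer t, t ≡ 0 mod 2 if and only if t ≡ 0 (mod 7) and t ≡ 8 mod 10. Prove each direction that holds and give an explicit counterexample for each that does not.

(⟹) This fails: t = 0 gives 0 ≡ 0 (mod 2) but 0 ≡ 0 (mod 10), so the conjunction on the right does not hold.

(⟸) Conversely, if t ≡ 0 (mod 7) and t ≡ 8 (mod 10), then by the Chinese remainder theorem t ≡ 28 (mod 70). Since 28 ≡ 0 (mod 2) and 2 ∣ 70, we get t ≡ 0 (mod 2).

Only the reverse direction holds.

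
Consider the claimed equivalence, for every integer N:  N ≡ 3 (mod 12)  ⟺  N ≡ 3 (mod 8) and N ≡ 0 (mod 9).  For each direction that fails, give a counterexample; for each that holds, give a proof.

Forward direction. This fails: N = 3 gives 3 ≡ 3 (mod 12) but 3 ≡ 3 (mod 9), so the conjunction on the right does not hold.

Converse. If N ≡ 3 (mod 8) and N ≡ 0 (mod 9), then by the Chinese remainder theorem N ≡ 27 (mod 72). Since 27 ≡ 3 (mod 12) and 12 ∣ 72, we get N ≡ 3 (mod 12).

Only the reverse direction holds.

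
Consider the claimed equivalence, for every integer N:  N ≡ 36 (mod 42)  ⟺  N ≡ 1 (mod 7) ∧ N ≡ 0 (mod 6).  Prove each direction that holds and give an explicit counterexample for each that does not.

(⇐) If N ≡ 1 (mod 7) and N ≡ 0 (mod 6), then by the Chinese remainder theorem N ≡ 36 (mod 42). This is exactly N ≡ 36 (mod 42).

(⇒) Suppose N ≡ 36 (mod 42); write N = 42j + 36. Since 7 ∣ 42, reducing mod 7 gives N ≡ 36 ≡ 1 (mod 7); since 6 ∣ 42, reducing mod 6 gives N ≡ 36 ≡ 0 (mod 6).

The biconditional holds.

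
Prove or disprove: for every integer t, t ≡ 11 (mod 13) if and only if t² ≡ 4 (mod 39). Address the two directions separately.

Neither implication holds.

(⇒) This fails: take t = 24. Then 24 ≡ 11 (mod 13), but 24² = 576 ≡ 30 (mod 39), not 4.

(⇐) This fails: take t = 2. Then 2² = 4 ≡ 4 (mod 39), yet 2 ≡ 2 (mod 13), not 11.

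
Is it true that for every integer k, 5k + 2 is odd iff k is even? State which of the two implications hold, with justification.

(⇒) This fails: k = 1 gives 5k + 2 = 7, which is odd, but 1 is odd, not even.

(⇐) This also fails: k = 6 is even, but 5k + 2 = 32 is even, not odd.

Neither implication holds.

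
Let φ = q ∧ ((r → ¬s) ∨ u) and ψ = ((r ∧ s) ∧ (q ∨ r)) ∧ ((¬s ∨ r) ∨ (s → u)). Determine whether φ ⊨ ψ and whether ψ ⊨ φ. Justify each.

(→) This fails. Under s = F, r = F, q = T, u = F, the left side is true but the right side is false.

(←) This fails. Under s = T, r = T, q = F, u = T, the left side is false but the right side is true.

Neither direction holds.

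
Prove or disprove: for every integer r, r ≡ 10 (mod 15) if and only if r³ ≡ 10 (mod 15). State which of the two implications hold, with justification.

Equivalent; both directions hold.

(⟹) Suppose r ≡ 10 (mod 15). Write r = 15j + 10. Then (15j + 10)³ = 3375j³ + 6750j² + 4500j + 1000 = 15(225j³ + 450j² + 300j + 66) + 10, so r³ ≡ 10 (mod 15).

(⟸) Conversely, suppose r³ ≡ 10 (mod 15). The only residue r in {0, …, 14} with r³ ≡ 10 (mod 15) is r = 10, so r ≡ 10 (mod 15).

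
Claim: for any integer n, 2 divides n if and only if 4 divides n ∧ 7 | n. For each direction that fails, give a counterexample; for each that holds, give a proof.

The forward direction fails; the converse holds.

(⟹) This fails: take n = 2. Certainly 2 ∣ 2, but 4 ∤ 2.

(⟸) Suppose 4 ∣ n and 7 ∣ n. Any common multiple of 4 and 7 is a multiple of their lcm; here gcd(4, 7) = 1, so lcm(4, 7) = 4·7 = 28, so 28 ∣ n. Since 2 ∣ 28, it follows that 2 ∣ n.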